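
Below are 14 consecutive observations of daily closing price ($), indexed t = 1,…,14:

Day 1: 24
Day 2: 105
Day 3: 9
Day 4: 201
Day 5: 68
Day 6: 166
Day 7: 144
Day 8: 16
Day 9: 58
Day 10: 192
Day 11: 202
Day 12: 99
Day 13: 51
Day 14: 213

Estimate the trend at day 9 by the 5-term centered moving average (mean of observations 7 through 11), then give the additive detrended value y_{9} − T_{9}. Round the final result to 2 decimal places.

Trend T_9 = (144 + 16 + 58 + 192 + 202) / 5 = 612/5 = 122.4000
Detrended value: 58 − 122.4000 = -64.40

-64.40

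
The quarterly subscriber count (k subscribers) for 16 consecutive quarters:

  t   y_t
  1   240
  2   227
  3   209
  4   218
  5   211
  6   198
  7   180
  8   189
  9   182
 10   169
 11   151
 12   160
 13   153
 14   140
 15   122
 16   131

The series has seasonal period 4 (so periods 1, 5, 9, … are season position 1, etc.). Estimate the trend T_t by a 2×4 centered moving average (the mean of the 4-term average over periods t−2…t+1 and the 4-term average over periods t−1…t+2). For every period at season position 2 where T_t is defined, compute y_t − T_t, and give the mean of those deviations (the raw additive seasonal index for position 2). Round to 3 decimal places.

-0.125

Season position 2 occurs at t = 6, 10, 14 (where T_t is defined).
t=6: T_6 = 198.12500; y_6 − T_6 = 198 − 198.12500 = -0.12500
t=10: T_10 = 169.12500; y_10 − T_10 = 169 − 169.12500 = -0.12500
t=14: T_14 = 140.12500; y_14 − T_14 = 140 − 140.12500 = -0.12500
Mean deviation: (-0.12500 + -0.12500 + -0.12500) / 3 = -0.125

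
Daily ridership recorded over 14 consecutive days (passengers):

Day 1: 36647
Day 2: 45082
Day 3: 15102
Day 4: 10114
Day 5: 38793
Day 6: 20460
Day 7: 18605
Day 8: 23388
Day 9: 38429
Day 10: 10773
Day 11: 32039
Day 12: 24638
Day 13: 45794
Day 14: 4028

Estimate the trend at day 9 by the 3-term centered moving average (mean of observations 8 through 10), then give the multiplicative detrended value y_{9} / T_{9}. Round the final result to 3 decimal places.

1.588

Trend T_9 = (23388 + 38429 + 10773) / 3 = 72590/3 = 24196.66667
Ratio to trend: 38429 / 24196.66667 = 1.588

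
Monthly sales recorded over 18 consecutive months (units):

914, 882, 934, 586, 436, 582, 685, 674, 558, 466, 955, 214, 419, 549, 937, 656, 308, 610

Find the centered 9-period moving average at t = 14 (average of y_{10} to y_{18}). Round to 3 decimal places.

Sum of periods 10–18: 466 + 955 + 214 + 419 + 549 + 937 + 656 + 308 + 610 = 5114
Divide by 9: 5114 / 9 = 568.222

568.222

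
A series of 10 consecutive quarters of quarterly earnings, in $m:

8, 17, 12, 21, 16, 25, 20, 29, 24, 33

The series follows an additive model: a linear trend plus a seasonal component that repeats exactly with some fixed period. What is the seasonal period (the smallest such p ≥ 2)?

First differences y_{t+1} − y_t: 9, -5, 9, -5, 9, -5, …
The difference pattern repeats every 2 terms and not for any smaller step, so p = 2.

2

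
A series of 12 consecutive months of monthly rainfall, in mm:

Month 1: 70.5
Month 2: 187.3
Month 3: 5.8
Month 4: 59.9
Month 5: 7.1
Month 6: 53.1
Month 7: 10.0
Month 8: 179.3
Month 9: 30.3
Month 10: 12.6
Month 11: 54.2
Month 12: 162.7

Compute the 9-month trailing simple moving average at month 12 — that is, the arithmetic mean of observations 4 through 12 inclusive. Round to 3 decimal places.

63.244

Sum of periods 4–12: 59.9 + 7.1 + 53.1 + 10.0 + 179.3 + 30.3 + 12.6 + 54.2 + 162.7 = 569.2
Divide by 9: 569.2 / 9 = 63.244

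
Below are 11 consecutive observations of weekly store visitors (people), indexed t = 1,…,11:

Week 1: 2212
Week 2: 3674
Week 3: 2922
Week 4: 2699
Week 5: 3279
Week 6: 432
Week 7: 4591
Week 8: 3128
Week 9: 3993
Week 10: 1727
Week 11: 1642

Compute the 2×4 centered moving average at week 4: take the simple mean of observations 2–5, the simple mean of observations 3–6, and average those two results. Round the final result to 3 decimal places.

2738.250

Sum over 2–5: 3674 + 2922 + 2699 + 3279 = 12574
Sum over 3–6: 2922 + 2699 + 3279 + 432 = 9332
CMA at t=4 = (12574 + 9332) / (2·4) = 21906 / 8 = 2738.250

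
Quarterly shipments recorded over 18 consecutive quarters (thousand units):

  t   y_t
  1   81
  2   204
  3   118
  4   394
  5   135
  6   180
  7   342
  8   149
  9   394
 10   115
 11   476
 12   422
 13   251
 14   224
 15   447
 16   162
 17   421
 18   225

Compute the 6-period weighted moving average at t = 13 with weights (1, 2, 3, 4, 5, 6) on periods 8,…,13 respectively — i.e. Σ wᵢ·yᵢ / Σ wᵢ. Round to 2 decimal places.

323.90

Weighted sum: 1·149 + 2·394 + 3·115 + 4·476 + 5·422 + 6·251 = 149 + 788 + 345 + 1904 + 2110 + 1506 = 6802
Weight total: 1 + 2 + 3 + 4 + 5 + 6 = 21
WMA = 6802 / 21 = 323.90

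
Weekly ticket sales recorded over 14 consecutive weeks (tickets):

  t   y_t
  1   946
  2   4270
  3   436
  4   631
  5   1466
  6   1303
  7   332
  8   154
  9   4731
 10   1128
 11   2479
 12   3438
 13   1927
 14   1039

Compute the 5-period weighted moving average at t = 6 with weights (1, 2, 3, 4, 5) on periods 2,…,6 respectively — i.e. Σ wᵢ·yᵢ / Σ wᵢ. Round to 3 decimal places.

1294.267

Weighted sum: 1·4270 + 2·436 + 3·631 + 4·1466 + 5·1303 = 4270 + 872 + 1893 + 5864 + 6515 = 19414
Weight total: 1 + 2 + 3 + 4 + 5 = 15
WMA = 19414 / 15 = 1294.267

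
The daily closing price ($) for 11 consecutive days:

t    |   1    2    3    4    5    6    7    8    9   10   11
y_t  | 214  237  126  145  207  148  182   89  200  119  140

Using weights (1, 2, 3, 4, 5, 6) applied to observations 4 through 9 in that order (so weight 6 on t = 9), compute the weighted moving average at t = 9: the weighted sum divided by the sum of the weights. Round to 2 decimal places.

Weighted sum: 1·145 + 2·207 + 3·148 + 4·182 + 5·89 + 6·200 = 145 + 414 + 444 + 728 + 445 + 1200 = 3376
Weight total: 1 + 2 + 3 + 4 + 5 + 6 = 21
WMA = 3376 / 21 = 160.76

160.76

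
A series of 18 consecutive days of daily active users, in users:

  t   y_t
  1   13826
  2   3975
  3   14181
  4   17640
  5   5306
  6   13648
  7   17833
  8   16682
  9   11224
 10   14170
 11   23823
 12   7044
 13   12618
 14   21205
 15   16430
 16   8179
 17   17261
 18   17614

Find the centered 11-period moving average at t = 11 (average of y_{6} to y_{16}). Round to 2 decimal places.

Sum of periods 6–16: 13648 + 17833 + 16682 + 11224 + 14170 + 23823 + 7044 + 12618 + 21205 + 16430 + 8179 = 162856
Divide by 11: 162856 / 11 = 14805.09

14805.09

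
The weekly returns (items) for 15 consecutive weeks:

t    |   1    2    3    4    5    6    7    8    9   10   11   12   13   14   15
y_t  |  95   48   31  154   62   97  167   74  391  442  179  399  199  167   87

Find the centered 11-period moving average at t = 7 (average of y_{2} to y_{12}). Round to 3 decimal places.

Sum of periods 2–12: 48 + 31 + 154 + 62 + 97 + 167 + 74 + 391 + 442 + 179 + 399 = 2044
Divide by 11: 2044 / 11 = 185.818

185.818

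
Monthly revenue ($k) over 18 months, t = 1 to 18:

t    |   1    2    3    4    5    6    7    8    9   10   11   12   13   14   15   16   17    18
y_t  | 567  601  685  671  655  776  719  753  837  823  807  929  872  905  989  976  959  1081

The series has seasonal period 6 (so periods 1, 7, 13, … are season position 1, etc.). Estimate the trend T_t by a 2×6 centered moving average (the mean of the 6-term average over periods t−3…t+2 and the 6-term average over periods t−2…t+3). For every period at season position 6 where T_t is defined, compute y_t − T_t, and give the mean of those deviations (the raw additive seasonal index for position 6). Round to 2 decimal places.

Season position 6 occurs at t = 6, 12 (where T_t is defined).
t=6: T_6 = 722.5000; y_6 − T_6 = 776 − 722.5000 = 53.5000
t=12: T_12 = 874.8333; y_12 − T_12 = 929 − 874.8333 = 54.1667
Mean deviation: (53.5000 + 54.1667) / 2 = 53.83

53.83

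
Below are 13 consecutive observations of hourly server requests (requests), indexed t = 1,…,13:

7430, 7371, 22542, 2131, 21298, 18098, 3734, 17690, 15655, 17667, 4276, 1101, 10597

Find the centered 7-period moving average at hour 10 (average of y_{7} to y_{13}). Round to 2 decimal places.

10102.86

Sum of periods 7–13: 3734 + 17690 + 15655 + 17667 + 4276 + 1101 + 10597 = 70720
Divide by 7: 70720 / 7 = 10102.86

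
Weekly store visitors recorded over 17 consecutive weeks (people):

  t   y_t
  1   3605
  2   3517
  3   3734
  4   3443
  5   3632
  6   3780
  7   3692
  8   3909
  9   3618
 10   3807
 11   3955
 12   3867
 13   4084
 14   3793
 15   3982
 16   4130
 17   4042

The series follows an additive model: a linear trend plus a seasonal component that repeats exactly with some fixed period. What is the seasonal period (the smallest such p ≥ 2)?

5

First differences y_{t+1} − y_t: -88, 217, -291, 189, 148, -88, 217, -291, 189, 148, -88, 217, …
The difference pattern repeats every 5 terms and not for any smaller step, so p = 5.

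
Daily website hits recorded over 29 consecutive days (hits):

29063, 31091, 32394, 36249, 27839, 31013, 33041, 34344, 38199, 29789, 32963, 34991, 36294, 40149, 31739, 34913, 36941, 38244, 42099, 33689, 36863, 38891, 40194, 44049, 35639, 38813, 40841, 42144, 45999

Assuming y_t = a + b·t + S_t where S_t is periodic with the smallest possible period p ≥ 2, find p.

First differences y_{t+1} − y_t: 2028, 1303, 3855, -8410, 3174, 2028, 1303, 3855, -8410, 3174, 2028, 1303, …
The difference pattern repeats every 5 terms and not for any smaller step, so p = 5.

5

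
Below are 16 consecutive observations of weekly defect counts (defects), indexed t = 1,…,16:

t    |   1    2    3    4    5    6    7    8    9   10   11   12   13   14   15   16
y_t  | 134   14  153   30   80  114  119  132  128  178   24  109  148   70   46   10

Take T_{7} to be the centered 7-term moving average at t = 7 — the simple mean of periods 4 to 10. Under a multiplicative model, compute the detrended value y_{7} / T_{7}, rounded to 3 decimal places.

1.067

Trend T_7 = (30 + 80 + 114 + 119 + 132 + 128 + 178) / 7 = 781/7 = 111.57143
Ratio to trend: 119 / 111.57143 = 1.067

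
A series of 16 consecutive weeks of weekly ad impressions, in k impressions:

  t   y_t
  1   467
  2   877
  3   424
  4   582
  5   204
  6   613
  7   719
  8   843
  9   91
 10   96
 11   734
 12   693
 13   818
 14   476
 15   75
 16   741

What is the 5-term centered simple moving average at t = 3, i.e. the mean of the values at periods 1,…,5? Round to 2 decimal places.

Sum of periods 1–5: 467 + 877 + 424 + 582 + 204 = 2554
Divide by 5: 2554 / 5 = 510.80

510.80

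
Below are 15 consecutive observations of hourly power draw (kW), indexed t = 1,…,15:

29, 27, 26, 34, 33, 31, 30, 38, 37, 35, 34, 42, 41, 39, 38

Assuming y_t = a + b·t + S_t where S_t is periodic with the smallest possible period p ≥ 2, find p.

First differences y_{t+1} − y_t: -2, -1, 8, -1, -2, -1, 8, -1, -2, -1, …
The difference pattern repeats every 4 terms and not for any smaller step, so p = 4.

4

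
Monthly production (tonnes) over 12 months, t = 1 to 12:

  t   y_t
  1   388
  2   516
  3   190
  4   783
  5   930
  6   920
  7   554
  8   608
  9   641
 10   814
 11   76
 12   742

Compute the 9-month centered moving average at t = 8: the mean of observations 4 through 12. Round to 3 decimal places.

674.222

Sum of periods 4–12: 783 + 930 + 920 + 554 + 608 + 641 + 814 + 76 + 742 = 6068
Divide by 9: 6068 / 9 = 674.222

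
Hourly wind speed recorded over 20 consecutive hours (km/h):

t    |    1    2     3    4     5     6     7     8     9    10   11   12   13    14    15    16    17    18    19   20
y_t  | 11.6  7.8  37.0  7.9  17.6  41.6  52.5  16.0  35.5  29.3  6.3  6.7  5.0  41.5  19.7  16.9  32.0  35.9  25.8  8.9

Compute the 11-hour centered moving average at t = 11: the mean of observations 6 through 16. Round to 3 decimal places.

Sum of periods 6–16: 41.6 + 52.5 + 16.0 + 35.5 + 29.3 + 6.3 + 6.7 + 5.0 + 41.5 + 19.7 + 16.9 = 271.0
Divide by 11: 271.0 / 11 = 24.636

24.636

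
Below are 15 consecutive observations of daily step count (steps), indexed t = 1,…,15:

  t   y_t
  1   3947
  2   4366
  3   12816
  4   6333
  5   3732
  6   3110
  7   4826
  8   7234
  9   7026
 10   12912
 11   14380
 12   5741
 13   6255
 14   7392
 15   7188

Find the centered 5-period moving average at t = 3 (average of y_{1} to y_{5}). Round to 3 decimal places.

6238.800

Sum of periods 1–5: 3947 + 4366 + 12816 + 6333 + 3732 = 31194
Divide by 5: 31194 / 5 = 6238.800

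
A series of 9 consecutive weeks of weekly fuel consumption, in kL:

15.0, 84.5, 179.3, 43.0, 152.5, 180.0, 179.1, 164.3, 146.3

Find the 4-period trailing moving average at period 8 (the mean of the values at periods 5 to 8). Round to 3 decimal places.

168.975

Sum of periods 5–8: 152.5 + 180.0 + 179.1 + 164.3 = 675.9
Divide by 4: 675.9 / 4 = 168.975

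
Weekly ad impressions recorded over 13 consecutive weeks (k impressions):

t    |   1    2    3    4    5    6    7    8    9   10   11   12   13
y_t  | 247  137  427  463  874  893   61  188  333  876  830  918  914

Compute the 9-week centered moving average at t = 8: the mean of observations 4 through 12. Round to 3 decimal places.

Sum of periods 4–12: 463 + 874 + 893 + 61 + 188 + 333 + 876 + 830 + 918 = 5436
Divide by 9: 5436 / 9 = 604.000

604.000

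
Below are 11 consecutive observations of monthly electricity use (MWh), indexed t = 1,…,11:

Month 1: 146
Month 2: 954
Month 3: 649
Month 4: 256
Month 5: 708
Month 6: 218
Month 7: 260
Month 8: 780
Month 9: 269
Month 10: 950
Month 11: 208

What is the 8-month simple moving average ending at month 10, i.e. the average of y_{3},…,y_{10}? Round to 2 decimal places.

Sum of periods 3–10: 649 + 256 + 708 + 218 + 260 + 780 + 269 + 950 = 4090
Divide by 8: 4090 / 8 = 511.25

511.25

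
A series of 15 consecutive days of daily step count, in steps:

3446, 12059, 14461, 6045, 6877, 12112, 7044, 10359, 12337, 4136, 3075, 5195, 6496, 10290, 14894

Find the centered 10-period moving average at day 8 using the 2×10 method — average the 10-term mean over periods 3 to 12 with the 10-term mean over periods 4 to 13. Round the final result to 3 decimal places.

7765.850

Sum over 3–12: 14461 + 6045 + 6877 + 12112 + 7044 + 10359 + 12337 + 4136 + 3075 + 5195 = 81641
Sum over 4–13: 6045 + 6877 + 12112 + 7044 + 10359 + 12337 + 4136 + 3075 + 5195 + 6496 = 73676
CMA at t=8 = (81641 + 73676) / (2·10) = 155317 / 20 = 7765.850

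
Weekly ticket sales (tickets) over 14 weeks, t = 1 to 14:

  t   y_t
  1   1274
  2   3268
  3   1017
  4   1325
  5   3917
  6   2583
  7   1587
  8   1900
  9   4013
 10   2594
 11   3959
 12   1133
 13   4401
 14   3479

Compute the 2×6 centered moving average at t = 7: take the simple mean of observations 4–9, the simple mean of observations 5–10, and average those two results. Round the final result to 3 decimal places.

Sum over 4–9: 1325 + 3917 + 2583 + 1587 + 1900 + 4013 = 15325
Sum over 5–10: 3917 + 2583 + 1587 + 1900 + 4013 + 2594 = 16594
CMA at t=7 = (15325 + 16594) / (2·6) = 31919 / 12 = 2659.917

2659.917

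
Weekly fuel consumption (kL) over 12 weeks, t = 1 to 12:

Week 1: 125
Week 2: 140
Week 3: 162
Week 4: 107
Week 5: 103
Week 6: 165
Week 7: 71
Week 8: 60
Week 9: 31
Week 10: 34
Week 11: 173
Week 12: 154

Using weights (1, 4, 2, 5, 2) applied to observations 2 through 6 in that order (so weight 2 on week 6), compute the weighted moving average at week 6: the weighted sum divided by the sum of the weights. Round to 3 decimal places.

131.929

Weighted sum: 1·140 + 4·162 + 2·107 + 5·103 + 2·165 = 140 + 648 + 214 + 515 + 330 = 1847
Weight total: 1 + 4 + 2 + 5 + 2 = 14
WMA = 1847 / 14 = 131.929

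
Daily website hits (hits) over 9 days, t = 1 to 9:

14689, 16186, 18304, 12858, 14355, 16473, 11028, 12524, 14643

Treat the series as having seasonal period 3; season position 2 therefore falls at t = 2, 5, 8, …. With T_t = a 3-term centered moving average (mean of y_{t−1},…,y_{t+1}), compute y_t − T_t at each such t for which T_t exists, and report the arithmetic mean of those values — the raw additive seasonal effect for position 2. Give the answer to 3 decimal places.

-207.222

Season position 2 occurs at t = 2, 5, 8 (where T_t is defined).
t=2: T_2 = 16393.00000; y_2 − T_2 = 16186 − 16393.00000 = -207.00000
t=5: T_5 = 14562.00000; y_5 − T_5 = 14355 − 14562.00000 = -207.00000
t=8: T_8 = 12731.66667; y_8 − T_8 = 12524 − 12731.66667 = -207.66667
Mean deviation: (-207.00000 + -207.00000 + -207.66667) / 3 = -207.222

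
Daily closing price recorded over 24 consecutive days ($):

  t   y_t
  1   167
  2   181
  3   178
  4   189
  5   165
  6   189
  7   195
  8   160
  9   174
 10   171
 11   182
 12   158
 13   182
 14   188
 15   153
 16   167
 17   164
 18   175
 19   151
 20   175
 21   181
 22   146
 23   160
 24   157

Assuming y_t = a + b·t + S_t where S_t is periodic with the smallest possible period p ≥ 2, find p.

7

First differences y_{t+1} − y_t: 14, -3, 11, -24, 24, 6, -35, 14, -3, 11, -24, 24, 6, -35, 14, -3, …
The difference pattern repeats every 7 terms and not for any smaller step, so p = 7.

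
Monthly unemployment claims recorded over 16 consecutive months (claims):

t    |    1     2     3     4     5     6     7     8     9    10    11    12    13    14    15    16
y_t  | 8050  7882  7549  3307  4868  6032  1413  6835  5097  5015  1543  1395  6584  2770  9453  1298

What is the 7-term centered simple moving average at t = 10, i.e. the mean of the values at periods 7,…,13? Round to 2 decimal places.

3983.14

Sum of periods 7–13: 1413 + 6835 + 5097 + 5015 + 1543 + 1395 + 6584 = 27882
Divide by 7: 27882 / 7 = 3983.14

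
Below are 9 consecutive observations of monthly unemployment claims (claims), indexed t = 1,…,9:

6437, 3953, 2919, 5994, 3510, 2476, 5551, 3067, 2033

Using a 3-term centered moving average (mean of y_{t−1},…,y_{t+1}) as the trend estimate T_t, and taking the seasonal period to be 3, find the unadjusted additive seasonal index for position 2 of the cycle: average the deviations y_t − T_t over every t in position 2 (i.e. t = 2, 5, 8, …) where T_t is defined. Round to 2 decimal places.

-483.33

Season position 2 occurs at t = 2, 5, 8 (where T_t is defined).
t=2: T_2 = 4436.3333; y_2 − T_2 = 3953 − 4436.3333 = -483.3333
t=5: T_5 = 3993.3333; y_5 − T_5 = 3510 − 3993.3333 = -483.3333
t=8: T_8 = 3550.3333; y_8 − T_8 = 3067 − 3550.3333 = -483.3333
Mean deviation: (-483.3333 + -483.3333 + -483.3333) / 3 = -483.33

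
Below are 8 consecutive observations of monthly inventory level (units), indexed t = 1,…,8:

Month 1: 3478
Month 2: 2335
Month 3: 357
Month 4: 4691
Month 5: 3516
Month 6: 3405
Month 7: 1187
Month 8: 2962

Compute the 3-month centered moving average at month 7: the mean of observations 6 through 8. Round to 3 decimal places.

Sum of periods 6–8: 3405 + 1187 + 2962 = 7554
Divide by 3: 7554 / 3 = 2518.000

2518.000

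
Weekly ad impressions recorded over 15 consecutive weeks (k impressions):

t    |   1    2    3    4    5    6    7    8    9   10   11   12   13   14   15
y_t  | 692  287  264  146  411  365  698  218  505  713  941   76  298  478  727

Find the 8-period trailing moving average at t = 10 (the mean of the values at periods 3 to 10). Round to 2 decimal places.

415.00

Sum of periods 3–10: 264 + 146 + 411 + 365 + 698 + 218 + 505 + 713 = 3320
Divide by 8: 3320 / 8 = 415.00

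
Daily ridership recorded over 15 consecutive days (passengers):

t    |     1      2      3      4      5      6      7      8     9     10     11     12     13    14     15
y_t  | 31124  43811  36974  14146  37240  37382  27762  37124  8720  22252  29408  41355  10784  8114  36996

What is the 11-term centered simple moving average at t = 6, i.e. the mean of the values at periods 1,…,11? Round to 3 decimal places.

29631.182

Sum of periods 1–11: 31124 + 43811 + 36974 + 14146 + 37240 + 37382 + 27762 + 37124 + 8720 + 22252 + 29408 = 325943
Divide by 11: 325943 / 11 = 29631.182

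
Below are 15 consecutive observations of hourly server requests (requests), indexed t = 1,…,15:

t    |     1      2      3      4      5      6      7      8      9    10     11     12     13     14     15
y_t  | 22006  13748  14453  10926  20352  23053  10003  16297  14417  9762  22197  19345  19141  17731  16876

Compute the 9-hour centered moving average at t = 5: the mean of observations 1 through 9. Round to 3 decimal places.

16139.444

Sum of periods 1–9: 22006 + 13748 + 14453 + 10926 + 20352 + 23053 + 10003 + 16297 + 14417 = 145255
Divide by 9: 145255 / 9 = 16139.444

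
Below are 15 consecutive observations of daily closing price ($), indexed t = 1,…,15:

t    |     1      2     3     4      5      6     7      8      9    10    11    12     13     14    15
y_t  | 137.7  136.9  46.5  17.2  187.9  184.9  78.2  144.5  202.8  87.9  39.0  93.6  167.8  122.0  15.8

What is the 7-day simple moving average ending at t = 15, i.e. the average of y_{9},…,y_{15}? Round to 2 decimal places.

104.13

Sum of periods 9–15: 202.8 + 87.9 + 39.0 + 93.6 + 167.8 + 122.0 + 15.8 = 728.9
Divide by 7: 728.9 / 7 = 104.13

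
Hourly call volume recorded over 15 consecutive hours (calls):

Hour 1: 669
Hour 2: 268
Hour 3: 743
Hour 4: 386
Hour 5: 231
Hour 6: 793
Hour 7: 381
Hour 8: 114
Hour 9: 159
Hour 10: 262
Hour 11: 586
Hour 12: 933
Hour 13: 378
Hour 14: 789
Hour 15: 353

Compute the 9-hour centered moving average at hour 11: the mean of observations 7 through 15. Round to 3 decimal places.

439.444

Sum of periods 7–15: 381 + 114 + 159 + 262 + 586 + 933 + 378 + 789 + 353 = 3955
Divide by 9: 3955 / 9 = 439.444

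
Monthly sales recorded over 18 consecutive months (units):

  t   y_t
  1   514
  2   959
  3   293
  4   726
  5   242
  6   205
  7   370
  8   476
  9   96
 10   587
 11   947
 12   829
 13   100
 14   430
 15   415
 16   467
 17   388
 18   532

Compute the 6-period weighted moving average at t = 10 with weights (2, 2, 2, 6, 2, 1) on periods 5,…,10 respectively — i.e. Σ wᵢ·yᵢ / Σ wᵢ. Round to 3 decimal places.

351.267

Weighted sum: 2·242 + 2·205 + 2·370 + 6·476 + 2·96 + 1·587 = 484 + 410 + 740 + 2856 + 192 + 587 = 5269
Weight total: 2 + 2 + 2 + 6 + 2 + 1 = 15
WMA = 5269 / 15 = 351.267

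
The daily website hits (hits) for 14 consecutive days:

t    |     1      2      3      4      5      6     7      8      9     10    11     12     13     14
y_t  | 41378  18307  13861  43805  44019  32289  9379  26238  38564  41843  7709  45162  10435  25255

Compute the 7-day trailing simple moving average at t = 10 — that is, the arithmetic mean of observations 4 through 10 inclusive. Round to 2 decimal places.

33733.86

Sum of periods 4–10: 43805 + 44019 + 32289 + 9379 + 26238 + 38564 + 41843 = 236137
Divide by 7: 236137 / 7 = 33733.86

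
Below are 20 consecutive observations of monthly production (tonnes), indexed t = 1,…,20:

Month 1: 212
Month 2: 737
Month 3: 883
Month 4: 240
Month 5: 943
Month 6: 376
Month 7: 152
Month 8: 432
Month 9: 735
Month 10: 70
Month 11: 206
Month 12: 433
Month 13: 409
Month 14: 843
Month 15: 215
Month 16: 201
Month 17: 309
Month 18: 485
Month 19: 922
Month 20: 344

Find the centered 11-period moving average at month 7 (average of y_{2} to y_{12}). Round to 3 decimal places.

Sum of periods 2–12: 737 + 883 + 240 + 943 + 376 + 152 + 432 + 735 + 70 + 206 + 433 = 5207
Divide by 11: 5207 / 11 = 473.364

473.364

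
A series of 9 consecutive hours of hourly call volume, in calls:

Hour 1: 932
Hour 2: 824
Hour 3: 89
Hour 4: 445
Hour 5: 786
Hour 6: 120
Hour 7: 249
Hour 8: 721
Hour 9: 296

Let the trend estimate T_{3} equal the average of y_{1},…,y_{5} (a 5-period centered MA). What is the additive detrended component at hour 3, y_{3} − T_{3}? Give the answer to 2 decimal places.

Trend T_3 = (932 + 824 + 89 + 445 + 786) / 5 = 3076/5 = 615.2000
Detrended value: 89 − 615.2000 = -526.20

-526.20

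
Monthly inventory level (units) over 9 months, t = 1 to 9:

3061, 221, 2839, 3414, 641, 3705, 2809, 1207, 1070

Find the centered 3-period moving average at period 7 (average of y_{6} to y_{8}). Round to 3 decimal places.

2573.667

Sum of periods 6–8: 3705 + 2809 + 1207 = 7721
Divide by 3: 7721 / 3 = 2573.667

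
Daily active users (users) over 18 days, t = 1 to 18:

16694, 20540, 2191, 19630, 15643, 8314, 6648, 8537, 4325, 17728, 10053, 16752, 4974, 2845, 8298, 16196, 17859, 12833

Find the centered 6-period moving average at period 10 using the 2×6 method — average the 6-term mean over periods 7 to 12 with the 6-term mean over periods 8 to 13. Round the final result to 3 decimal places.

Sum over 7–12: 6648 + 8537 + 4325 + 17728 + 10053 + 16752 = 64043
Sum over 8–13: 8537 + 4325 + 17728 + 10053 + 16752 + 4974 = 62369
CMA at t=10 = (64043 + 62369) / (2·6) = 126412 / 12 = 10534.333

10534.333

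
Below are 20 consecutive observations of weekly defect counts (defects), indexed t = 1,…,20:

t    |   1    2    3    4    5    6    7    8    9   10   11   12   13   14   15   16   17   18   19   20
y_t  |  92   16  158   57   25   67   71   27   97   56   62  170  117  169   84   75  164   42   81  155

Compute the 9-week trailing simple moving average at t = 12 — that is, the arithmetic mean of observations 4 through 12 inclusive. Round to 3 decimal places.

70.222

Sum of periods 4–12: 57 + 25 + 67 + 71 + 27 + 97 + 56 + 62 + 170 = 632
Divide by 9: 632 / 9 = 70.222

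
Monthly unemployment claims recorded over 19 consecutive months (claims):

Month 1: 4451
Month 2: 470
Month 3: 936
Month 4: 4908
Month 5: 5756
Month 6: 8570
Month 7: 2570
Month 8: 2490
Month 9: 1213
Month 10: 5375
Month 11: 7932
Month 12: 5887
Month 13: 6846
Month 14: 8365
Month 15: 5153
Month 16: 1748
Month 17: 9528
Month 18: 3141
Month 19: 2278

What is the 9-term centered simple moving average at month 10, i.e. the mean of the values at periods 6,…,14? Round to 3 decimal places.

Sum of periods 6–14: 8570 + 2570 + 2490 + 1213 + 5375 + 7932 + 5887 + 6846 + 8365 = 49248
Divide by 9: 49248 / 9 = 5472.000

5472.000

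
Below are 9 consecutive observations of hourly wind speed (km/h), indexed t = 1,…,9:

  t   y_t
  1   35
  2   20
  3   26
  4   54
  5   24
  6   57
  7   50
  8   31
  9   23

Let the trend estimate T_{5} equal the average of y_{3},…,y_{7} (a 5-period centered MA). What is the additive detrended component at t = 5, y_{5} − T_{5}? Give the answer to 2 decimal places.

Trend T_5 = (26 + 54 + 24 + 57 + 50) / 5 = 211/5 = 42.2000
Detrended value: 24 − 42.2000 = -18.20

-18.20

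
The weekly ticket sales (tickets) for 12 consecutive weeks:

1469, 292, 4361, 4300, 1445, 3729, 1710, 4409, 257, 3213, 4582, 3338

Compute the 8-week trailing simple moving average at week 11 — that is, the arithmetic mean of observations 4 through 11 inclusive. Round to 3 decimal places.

2955.625

Sum of periods 4–11: 4300 + 1445 + 3729 + 1710 + 4409 + 257 + 3213 + 4582 = 23645
Divide by 8: 23645 / 8 = 2955.625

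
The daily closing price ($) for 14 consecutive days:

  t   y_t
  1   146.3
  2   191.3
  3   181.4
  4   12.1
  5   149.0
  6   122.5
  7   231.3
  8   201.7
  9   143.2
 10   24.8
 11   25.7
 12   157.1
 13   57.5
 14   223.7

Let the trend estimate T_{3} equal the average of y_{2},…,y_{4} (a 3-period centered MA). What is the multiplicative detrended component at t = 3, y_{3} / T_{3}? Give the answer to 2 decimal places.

1.41

Trend T_3 = (191.3 + 181.4 + 12.1) / 3 = 384.8/3 = 128.2667
Ratio to trend: 181.4 / 128.2667 = 1.41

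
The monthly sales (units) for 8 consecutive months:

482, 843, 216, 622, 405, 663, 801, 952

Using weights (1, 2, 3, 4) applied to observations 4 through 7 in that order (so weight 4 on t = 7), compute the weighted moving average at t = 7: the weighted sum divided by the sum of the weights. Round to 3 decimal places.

Weighted sum: 1·622 + 2·405 + 3·663 + 4·801 = 622 + 810 + 1989 + 3204 = 6625
Weight total: 1 + 2 + 3 + 4 = 10
WMA = 6625 / 10 = 662.500

662.500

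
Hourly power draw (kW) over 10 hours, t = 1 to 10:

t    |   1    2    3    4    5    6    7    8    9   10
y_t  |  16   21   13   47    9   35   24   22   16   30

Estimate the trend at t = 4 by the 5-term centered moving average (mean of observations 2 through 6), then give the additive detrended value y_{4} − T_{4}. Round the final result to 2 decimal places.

Trend T_4 = (21 + 13 + 47 + 9 + 35) / 5 = 125/5 = 25.0000
Detrended value: 47 − 25.0000 = 22.00

22.00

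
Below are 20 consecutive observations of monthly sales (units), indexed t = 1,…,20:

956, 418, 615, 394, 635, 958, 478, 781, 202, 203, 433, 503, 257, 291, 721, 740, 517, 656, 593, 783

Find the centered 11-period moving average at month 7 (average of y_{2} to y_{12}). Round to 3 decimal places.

510.909

Sum of periods 2–12: 418 + 615 + 394 + 635 + 958 + 478 + 781 + 202 + 203 + 433 + 503 = 5620
Divide by 11: 5620 / 11 = 510.909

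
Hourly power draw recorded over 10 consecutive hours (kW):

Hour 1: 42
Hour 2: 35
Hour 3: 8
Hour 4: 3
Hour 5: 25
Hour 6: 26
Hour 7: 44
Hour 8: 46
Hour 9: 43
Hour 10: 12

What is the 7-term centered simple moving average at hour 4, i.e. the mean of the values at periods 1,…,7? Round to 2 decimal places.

26.14

Sum of periods 1–7: 42 + 35 + 8 + 3 + 25 + 26 + 44 = 183
Divide by 7: 183 / 7 = 26.14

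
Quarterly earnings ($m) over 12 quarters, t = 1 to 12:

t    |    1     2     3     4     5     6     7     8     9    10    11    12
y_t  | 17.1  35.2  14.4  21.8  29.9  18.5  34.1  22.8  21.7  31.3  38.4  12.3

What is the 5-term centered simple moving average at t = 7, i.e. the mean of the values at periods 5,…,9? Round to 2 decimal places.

25.40

Sum of periods 5–9: 29.9 + 18.5 + 34.1 + 22.8 + 21.7 = 127.0
Divide by 5: 127.0 / 5 = 25.40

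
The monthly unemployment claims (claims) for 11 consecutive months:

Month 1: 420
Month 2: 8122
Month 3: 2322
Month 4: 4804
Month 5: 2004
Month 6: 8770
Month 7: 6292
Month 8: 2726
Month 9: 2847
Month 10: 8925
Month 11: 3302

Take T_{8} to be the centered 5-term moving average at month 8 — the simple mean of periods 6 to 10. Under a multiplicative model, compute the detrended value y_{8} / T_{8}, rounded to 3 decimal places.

0.461

Trend T_8 = (8770 + 6292 + 2726 + 2847 + 8925) / 5 = 29560/5 = 5912.00000
Ratio to trend: 2726 / 5912.00000 = 0.461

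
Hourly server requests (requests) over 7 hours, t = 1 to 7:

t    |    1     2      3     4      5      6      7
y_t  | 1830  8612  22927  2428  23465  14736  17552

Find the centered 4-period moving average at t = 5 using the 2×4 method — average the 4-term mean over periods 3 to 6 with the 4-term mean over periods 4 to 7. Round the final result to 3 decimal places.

15217.125

Sum over 3–6: 22927 + 2428 + 23465 + 14736 = 63556
Sum over 4–7: 2428 + 23465 + 14736 + 17552 = 58181
CMA at t=5 = (63556 + 58181) / (2·4) = 121737 / 8 = 15217.125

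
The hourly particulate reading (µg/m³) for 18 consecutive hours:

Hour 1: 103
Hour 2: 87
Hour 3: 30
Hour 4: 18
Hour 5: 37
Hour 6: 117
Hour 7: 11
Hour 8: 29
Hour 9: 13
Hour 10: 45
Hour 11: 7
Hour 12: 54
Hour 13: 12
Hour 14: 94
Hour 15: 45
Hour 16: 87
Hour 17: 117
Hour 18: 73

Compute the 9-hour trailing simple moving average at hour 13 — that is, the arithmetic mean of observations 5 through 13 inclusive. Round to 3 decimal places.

Sum of periods 5–13: 37 + 117 + 11 + 29 + 13 + 45 + 7 + 54 + 12 = 325
Divide by 9: 325 / 9 = 36.111

36.111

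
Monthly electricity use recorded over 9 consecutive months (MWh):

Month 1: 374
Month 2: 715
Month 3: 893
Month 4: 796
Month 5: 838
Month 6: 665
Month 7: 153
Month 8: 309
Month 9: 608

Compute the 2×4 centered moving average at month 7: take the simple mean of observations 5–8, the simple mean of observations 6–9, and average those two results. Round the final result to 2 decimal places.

462.50

Sum over 5–8: 838 + 665 + 153 + 309 = 1965
Sum over 6–9: 665 + 153 + 309 + 608 = 1735
CMA at t=7 = (1965 + 1735) / (2·4) = 3700 / 8 = 462.50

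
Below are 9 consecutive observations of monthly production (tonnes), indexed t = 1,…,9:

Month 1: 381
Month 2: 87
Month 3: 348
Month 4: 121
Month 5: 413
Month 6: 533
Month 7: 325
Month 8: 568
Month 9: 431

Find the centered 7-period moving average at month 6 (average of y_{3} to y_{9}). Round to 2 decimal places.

Sum of periods 3–9: 348 + 121 + 413 + 533 + 325 + 568 + 431 = 2739
Divide by 7: 2739 / 7 = 391.29

391.29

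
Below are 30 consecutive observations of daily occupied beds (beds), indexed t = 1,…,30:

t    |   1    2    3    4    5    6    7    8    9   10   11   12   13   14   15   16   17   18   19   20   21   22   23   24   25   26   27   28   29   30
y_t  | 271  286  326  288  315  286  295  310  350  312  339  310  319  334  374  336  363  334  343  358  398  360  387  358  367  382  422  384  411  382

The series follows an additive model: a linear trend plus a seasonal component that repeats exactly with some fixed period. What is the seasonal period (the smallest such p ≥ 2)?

6

First differences y_{t+1} − y_t: 15, 40, -38, 27, -29, 9, 15, 40, -38, 27, -29, 9, 15, 40, …
The difference pattern repeats every 6 terms and not for any smaller step, so p = 6.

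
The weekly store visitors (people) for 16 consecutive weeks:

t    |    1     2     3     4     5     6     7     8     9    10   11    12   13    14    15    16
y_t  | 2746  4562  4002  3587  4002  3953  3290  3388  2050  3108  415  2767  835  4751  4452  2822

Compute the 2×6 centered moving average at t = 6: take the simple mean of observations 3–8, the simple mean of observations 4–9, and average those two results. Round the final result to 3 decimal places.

3541.000

Sum over 3–8: 4002 + 3587 + 4002 + 3953 + 3290 + 3388 = 22222
Sum over 4–9: 3587 + 4002 + 3953 + 3290 + 3388 + 2050 = 20270
CMA at t=6 = (22222 + 20270) / (2·6) = 42492 / 12 = 3541.000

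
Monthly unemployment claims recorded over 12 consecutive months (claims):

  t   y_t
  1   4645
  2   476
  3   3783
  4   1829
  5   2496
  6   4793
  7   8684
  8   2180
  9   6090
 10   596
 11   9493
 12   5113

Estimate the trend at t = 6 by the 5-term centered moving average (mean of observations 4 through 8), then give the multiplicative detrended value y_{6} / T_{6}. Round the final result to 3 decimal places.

Trend T_6 = (1829 + 2496 + 4793 + 8684 + 2180) / 5 = 19982/5 = 3996.40000
Ratio to trend: 4793 / 3996.40000 = 1.199

1.199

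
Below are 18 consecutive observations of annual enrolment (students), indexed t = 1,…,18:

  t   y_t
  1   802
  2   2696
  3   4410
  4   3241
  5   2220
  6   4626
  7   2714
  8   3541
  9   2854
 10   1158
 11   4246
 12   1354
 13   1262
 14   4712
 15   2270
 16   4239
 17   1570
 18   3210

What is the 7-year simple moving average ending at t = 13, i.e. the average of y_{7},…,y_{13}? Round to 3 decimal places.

Sum of periods 7–13: 2714 + 3541 + 2854 + 1158 + 4246 + 1354 + 1262 = 17129
Divide by 7: 17129 / 7 = 2447.000

2447.000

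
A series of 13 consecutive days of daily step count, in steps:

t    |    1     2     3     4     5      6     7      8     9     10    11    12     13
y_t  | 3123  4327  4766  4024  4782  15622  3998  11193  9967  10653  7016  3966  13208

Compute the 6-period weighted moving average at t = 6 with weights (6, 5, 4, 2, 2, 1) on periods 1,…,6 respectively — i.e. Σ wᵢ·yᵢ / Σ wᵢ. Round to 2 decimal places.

Weighted sum: 6·3123 + 5·4327 + 4·4766 + 2·4024 + 2·4782 + 1·15622 = 18738 + 21635 + 19064 + 8048 + 9564 + 15622 = 92671
Weight total: 6 + 5 + 4 + 2 + 2 + 1 = 20
WMA = 92671 / 20 = 4633.55

4633.55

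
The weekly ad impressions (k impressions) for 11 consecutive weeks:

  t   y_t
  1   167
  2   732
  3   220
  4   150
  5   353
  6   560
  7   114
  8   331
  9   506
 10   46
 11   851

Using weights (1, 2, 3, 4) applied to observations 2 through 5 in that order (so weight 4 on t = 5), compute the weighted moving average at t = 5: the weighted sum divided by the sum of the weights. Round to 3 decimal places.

Weighted sum: 1·732 + 2·220 + 3·150 + 4·353 = 732 + 440 + 450 + 1412 = 3034
Weight total: 1 + 2 + 3 + 4 = 10
WMA = 3034 / 10 = 303.400

303.400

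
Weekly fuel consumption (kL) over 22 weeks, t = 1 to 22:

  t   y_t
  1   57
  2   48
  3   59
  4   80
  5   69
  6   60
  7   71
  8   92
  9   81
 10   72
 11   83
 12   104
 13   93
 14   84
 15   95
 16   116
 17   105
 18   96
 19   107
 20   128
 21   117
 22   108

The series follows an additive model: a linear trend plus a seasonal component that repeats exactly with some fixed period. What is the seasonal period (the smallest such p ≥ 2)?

4

First differences y_{t+1} − y_t: -9, 11, 21, -11, -9, 11, 21, -11, -9, 11, …
The difference pattern repeats every 4 terms and not for any smaller step, so p = 4.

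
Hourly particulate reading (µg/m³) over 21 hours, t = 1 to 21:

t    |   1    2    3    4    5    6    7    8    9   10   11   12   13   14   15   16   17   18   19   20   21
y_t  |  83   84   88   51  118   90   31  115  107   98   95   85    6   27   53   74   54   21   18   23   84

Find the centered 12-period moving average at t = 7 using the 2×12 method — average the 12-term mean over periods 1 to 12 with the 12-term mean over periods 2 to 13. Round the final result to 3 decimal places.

Sum over 1–12: 83 + 84 + 88 + 51 + 118 + 90 + 31 + 115 + 107 + 98 + 95 + 85 = 1045
Sum over 2–13: 84 + 88 + 51 + 118 + 90 + 31 + 115 + 107 + 98 + 95 + 85 + 6 = 968
CMA at t=7 = (1045 + 968) / (2·12) = 2013 / 24 = 83.875

83.875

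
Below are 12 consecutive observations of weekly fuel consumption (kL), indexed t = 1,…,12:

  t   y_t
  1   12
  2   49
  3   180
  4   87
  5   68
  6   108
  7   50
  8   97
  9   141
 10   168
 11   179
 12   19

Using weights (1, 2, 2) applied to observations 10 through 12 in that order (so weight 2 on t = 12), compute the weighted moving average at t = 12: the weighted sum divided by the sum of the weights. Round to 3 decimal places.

Weighted sum: 1·168 + 2·179 + 2·19 = 168 + 358 + 38 = 564
Weight total: 1 + 2 + 2 = 5
WMA = 564 / 5 = 112.800

112.800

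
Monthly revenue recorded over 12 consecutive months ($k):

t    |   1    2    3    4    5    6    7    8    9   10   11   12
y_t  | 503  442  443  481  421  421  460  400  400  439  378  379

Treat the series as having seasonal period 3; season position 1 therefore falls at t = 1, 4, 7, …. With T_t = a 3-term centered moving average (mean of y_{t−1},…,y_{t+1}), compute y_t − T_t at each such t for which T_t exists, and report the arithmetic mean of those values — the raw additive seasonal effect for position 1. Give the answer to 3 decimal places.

33.000

Season position 1 occurs at t = 4, 7, 10 (where T_t is defined).
t=4: T_4 = 448.33333; y_4 − T_4 = 481 − 448.33333 = 32.66667
t=7: T_7 = 427.00000; y_7 − T_7 = 460 − 427.00000 = 33.00000
t=10: T_10 = 405.66667; y_10 − T_10 = 439 − 405.66667 = 33.33333
Mean deviation: (32.66667 + 33.00000 + 33.33333) / 3 = 33.000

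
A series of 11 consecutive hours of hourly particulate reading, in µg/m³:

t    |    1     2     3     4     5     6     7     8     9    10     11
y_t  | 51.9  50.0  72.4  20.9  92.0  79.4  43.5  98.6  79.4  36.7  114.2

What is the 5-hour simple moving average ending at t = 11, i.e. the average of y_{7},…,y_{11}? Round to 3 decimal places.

74.480

Sum of periods 7–11: 43.5 + 98.6 + 79.4 + 36.7 + 114.2 = 372.4
Divide by 5: 372.4 / 5 = 74.480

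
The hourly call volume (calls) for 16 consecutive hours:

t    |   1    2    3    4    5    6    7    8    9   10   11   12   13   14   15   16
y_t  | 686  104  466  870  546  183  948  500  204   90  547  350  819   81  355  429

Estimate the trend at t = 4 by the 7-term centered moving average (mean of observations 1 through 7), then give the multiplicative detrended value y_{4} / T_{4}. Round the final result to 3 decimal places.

1.601

Trend T_4 = (686 + 104 + 466 + 870 + 546 + 183 + 948) / 7 = 3803/7 = 543.28571
Ratio to trend: 870 / 543.28571 = 1.601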